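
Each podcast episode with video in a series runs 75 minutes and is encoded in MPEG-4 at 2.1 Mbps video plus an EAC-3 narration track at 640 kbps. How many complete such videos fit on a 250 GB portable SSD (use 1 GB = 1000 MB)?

162

75 min = 4500 s
Audio: 640 kbps = 0.640 Mbps.
Total bitrate: 2.740 Mbps.
Per item: 2.740 Mbps × 4500 s = 12,330 Mb = 1,541 MB.
Capacity: 250 GB = 2,000,000 Mb; 162.21 items → 162 complete.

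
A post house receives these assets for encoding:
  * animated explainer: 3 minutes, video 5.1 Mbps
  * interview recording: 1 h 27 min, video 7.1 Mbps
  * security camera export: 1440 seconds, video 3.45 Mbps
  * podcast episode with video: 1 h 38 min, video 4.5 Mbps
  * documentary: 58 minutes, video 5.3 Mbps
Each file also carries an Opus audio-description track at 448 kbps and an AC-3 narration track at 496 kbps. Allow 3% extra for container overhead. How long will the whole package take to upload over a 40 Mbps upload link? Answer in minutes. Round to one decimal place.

Audio total: 448 + 496 = 944 kbps = 0.944 Mbps.
animated explainer: 6.044 Mbps × 180 s × 1.03 = 1120.6 Mb
interview recording: 8.044 Mbps × 5220 s × 1.03 = 43249.4 Mb
security camera export: 4.394 Mbps × 1440 s × 1.03 = 6517.2 Mb
podcast episode with video: 5.444 Mbps × 5880 s × 1.03 = 32971.0 Mb
documentary: 6.244 Mbps × 3480 s × 1.03 = 22381.0 Mb
Total: 106239.1 Mb = 13279.9 MB.
At 40 Mbps: 106239.1 / 40 = 2656 s ≈ 44.3 minutes.

44.3 minutes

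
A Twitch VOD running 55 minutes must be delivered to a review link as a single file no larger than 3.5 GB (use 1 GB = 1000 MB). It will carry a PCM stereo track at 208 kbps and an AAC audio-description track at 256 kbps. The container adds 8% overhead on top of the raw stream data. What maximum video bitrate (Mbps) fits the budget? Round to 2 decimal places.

Budget: 3.5 GB = 28000.0 Mb.
Stream payload after overhead: 28000.0 / 1.08 = 25925.9 Mb.
55 min = 3300 s
Total bitrate budget: 25925.9 Mb / 3300 s = 7.856 Mbps.
Audio total: 208 + 256 = 464 kbps = 0.464 Mbps.
Video: 7.856 − 0.464 = 7.392 Mbps.

7.39 Mbps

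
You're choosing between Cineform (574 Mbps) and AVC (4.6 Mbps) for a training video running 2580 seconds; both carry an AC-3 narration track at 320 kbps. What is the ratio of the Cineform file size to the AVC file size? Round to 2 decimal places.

116.73

Audio: 320 kbps = 0.320 Mbps.
Cineform: 574.320 Mbps × 2580 s = 1481745.6 Mb = 172.498 GiB.
AVC: 4.920 Mbps × 2580 s = 12693.6 Mb = 1.478 GiB.
Ratio: 172.498 / 1.478 = 116.732.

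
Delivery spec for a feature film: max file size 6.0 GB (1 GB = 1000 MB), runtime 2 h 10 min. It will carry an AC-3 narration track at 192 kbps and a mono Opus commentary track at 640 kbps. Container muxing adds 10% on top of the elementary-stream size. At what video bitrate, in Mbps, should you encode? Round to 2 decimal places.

Budget: 6.0 GB = 48000.0 Mb.
Stream payload after overhead: 48000.0 / 1.10 = 43636.4 Mb.
2 h 10 min = 130 min = 7800 s
Total bitrate budget: 43636.4 Mb / 7800 s = 5.594 Mbps.
Audio total: 192 + 640 = 832 kbps = 0.832 Mbps.
Video: 5.594 − 0.832 = 4.762 Mbps.

4.76 Mbps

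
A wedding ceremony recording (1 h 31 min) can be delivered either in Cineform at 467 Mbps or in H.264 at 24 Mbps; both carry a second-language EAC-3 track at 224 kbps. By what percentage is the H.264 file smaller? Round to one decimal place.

94.8%

1 h 31 min = 91 min = 5460 s
Audio: 224 kbps = 0.224 Mbps.
Cineform: 467.224 Mbps × 5460 s = 2551043.0 Mb = 318.880 GB.
H.264: 24.224 Mbps × 5460 s = 132263.0 Mb = 16.533 GB.
Reduction: (1 − 16.533/318.880) × 100 = 94.82%.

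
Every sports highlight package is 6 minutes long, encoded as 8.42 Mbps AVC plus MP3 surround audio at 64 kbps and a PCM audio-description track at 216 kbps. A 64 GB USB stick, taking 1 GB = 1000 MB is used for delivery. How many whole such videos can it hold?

163

6 min = 360 s
Audio total: 64 + 216 = 280 kbps = 0.280 Mbps.
Total bitrate: 8.700 Mbps.
Per item: 8.700 Mbps × 360 s = 3,132 Mb = 391.5 MB.
Capacity: 64 GB = 512,000 Mb; 163.47 items → 163 complete.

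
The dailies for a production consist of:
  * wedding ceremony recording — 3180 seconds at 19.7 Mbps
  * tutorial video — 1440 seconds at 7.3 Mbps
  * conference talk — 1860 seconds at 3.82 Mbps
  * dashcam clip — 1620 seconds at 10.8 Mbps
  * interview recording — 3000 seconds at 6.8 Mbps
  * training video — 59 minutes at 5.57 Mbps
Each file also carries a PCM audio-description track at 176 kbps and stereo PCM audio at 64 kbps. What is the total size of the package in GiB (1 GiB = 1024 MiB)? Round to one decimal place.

16.5 GiB

Audio total: 176 + 64 = 240 kbps = 0.240 Mbps.
wedding ceremony recording: 19.940 Mbps × 3180 s = 63409.2 Mb
tutorial video: 7.540 Mbps × 1440 s = 10857.6 Mb
conference talk: 4.060 Mbps × 1860 s = 7551.6 Mb
dashcam clip: 11.040 Mbps × 1620 s = 17884.8 Mb
interview recording: 7.040 Mbps × 3000 s = 21120.0 Mb
training video: 5.810 Mbps × 3540 s = 20567.4 Mb
Total: 141390.6 Mb = 17673.8 MB.
= 16.46 GiB.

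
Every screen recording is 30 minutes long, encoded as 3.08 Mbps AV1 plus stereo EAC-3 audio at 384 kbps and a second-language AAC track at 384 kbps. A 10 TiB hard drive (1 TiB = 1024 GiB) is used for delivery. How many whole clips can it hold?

12699

30 min = 1800 s
Audio total: 384 + 384 = 768 kbps = 0.768 Mbps.
Total bitrate: 3.848 Mbps.
Per item: 3.848 Mbps × 1800 s = 6,926 Mb = 865.8 MB.
Capacity: 10 TiB = 87,960,930 Mb; 12699.37 items → 12699 complete.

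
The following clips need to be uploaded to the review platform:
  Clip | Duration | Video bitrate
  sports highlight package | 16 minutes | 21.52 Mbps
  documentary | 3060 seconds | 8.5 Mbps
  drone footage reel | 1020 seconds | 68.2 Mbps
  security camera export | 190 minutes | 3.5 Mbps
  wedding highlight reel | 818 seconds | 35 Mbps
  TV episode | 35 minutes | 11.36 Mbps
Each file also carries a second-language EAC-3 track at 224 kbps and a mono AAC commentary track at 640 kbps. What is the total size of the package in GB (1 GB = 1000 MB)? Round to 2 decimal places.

Audio total: 224 + 640 = 864 kbps = 0.864 Mbps.
sports highlight package: 22.384 Mbps × 960 s = 21488.6 Mb
documentary: 9.364 Mbps × 3060 s = 28653.8 Mb
drone footage reel: 69.064 Mbps × 1020 s = 70445.3 Mb
security camera export: 4.364 Mbps × 11400 s = 49749.6 Mb
wedding highlight reel: 35.864 Mbps × 818 s = 29336.8 Mb
TV episode: 12.224 Mbps × 2100 s = 25670.4 Mb
Total: 225344.5 Mb = 28168.1 MB.
= 28.17 GB.

28.17 GB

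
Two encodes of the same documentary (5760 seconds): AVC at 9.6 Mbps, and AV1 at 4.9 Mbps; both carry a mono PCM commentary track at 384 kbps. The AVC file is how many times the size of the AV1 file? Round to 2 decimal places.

1.89

Audio: 384 kbps = 0.384 Mbps.
AVC: 9.984 Mbps × 5760 s = 57507.8 Mb = 7.188 GB.
AV1: 5.284 Mbps × 5760 s = 30435.8 Mb = 3.804 GB.
Ratio: 7.188 / 3.804 = 1.889.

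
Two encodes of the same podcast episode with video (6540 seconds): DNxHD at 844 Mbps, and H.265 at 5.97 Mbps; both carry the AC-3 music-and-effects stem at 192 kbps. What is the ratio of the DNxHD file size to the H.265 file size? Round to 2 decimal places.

Audio: 192 kbps = 0.192 Mbps.
DNxHD: 844.192 Mbps × 6540 s = 5521015.7 Mb = 690.127 GB.
H.265: 6.162 Mbps × 6540 s = 40299.5 Mb = 5.037 GB.
Ratio: 690.127 / 5.037 = 137.000.

137.00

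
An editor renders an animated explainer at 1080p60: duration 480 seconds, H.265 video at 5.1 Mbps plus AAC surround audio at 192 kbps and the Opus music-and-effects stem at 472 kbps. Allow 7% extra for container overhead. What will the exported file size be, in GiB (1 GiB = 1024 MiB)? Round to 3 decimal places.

0.345 GiB

Audio total: 192 + 472 = 664 kbps = 0.664 Mbps.
Total bitrate: 5.1 + 0.664 = 5.764 Mbps.
Stream data: 5.764 Mbps × 480 s = 2766.7 Mb.
With 7% container overhead: ×1.07.
2,960 Mb = 370,048,800 bytes ÷ 1,073,741,824 = 0.3446 GiB.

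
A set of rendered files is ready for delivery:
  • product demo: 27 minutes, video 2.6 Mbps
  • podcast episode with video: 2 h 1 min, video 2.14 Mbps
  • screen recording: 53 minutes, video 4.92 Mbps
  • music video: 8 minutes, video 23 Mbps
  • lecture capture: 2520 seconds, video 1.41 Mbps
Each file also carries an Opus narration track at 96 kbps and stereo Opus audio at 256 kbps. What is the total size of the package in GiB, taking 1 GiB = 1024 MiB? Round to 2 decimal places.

Audio total: 96 + 256 = 352 kbps = 0.352 Mbps.
product demo: 2.952 Mbps × 1620 s = 4782.2 Mb
podcast episode with video: 2.492 Mbps × 7260 s = 18091.9 Mb
screen recording: 5.272 Mbps × 3180 s = 16765.0 Mb
music video: 23.352 Mbps × 480 s = 11209.0 Mb
lecture capture: 1.762 Mbps × 2520 s = 4440.2 Mb
Total: 55288.3 Mb = 6911.0 MB.
= 6.436 GiB.

6.44 GiB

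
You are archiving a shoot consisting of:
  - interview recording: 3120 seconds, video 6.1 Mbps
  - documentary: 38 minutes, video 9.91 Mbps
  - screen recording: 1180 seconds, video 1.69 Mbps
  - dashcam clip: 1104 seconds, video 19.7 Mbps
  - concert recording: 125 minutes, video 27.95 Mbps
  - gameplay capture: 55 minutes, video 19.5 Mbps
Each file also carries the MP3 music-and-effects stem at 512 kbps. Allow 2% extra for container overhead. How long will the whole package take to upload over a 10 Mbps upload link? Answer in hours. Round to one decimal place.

Audio: 512 kbps = 0.512 Mbps.
interview recording: 6.612 Mbps × 3120 s × 1.02 = 21042.0 Mb
documentary: 10.422 Mbps × 2280 s × 1.02 = 24237.4 Mb
screen recording: 2.202 Mbps × 1180 s × 1.02 = 2650.3 Mb
dashcam clip: 20.212 Mbps × 1104 s × 1.02 = 22760.3 Mb
concert recording: 28.462 Mbps × 7500 s × 1.02 = 217734.3 Mb
gameplay capture: 20.012 Mbps × 3300 s × 1.02 = 67360.4 Mb
Total: 355784.8 Mb = 44473.1 MB.
At 10 Mbps: 355784.8 / 10 = 35578 s ≈ 9.88 hours.

9.9 hours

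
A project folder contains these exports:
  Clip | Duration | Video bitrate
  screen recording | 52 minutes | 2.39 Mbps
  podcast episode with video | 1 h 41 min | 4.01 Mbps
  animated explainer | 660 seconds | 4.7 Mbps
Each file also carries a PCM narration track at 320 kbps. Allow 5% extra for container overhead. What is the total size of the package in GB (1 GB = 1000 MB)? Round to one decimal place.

5.0 GB

Audio: 320 kbps = 0.320 Mbps.
screen recording: 2.710 Mbps × 3120 s × 1.05 = 8878.0 Mb
podcast episode with video: 4.330 Mbps × 6060 s × 1.05 = 27551.8 Mb
animated explainer: 5.020 Mbps × 660 s × 1.05 = 3478.9 Mb
Total: 39908.6 Mb = 4988.6 MB.
= 4.989 GB.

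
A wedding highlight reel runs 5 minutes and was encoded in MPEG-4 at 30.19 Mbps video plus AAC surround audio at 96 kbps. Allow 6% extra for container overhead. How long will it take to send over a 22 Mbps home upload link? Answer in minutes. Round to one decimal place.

5 min = 300 s
Audio: 96 kbps = 0.096 Mbps.
Total bitrate: 30.286 Mbps.
File: 30.286 Mbps × 300 s = 9085.8 Mb.
With 6% container overhead: ×1.06. → 9630.9 Mb.
At 22 Mbps: 9630.9 / 22 = 437.8 s ≈ 7.3 minutes.

7.3 minutes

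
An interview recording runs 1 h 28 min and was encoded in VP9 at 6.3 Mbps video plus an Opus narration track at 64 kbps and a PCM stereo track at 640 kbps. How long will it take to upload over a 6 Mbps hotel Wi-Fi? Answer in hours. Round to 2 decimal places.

1 h 28 min = 88 min = 5280 s
Audio total: 64 + 640 = 704 kbps = 0.704 Mbps.
Total bitrate: 7.004 Mbps.
File: 7.004 Mbps × 5280 s = 36981.1 Mb.
At 6 Mbps: 36981.1 / 6 = 6163.5 s ≈ 1.71 hours.

1.71 hours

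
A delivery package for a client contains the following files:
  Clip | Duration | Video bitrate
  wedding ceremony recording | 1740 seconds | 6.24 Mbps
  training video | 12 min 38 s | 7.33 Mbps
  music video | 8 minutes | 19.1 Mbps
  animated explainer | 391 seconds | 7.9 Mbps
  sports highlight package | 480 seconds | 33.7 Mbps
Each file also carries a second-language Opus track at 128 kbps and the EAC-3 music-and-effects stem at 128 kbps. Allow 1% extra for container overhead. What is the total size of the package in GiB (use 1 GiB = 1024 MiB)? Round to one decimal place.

5.4 GiB

Audio total: 128 + 128 = 256 kbps = 0.256 Mbps.
wedding ceremony recording: 6.496 Mbps × 1740 s × 1.01 = 11416.1 Mb
training video: 7.586 Mbps × 758 s × 1.01 = 5807.7 Mb
music video: 19.356 Mbps × 480 s × 1.01 = 9383.8 Mb
animated explainer: 8.156 Mbps × 391 s × 1.01 = 3220.9 Mb
sports highlight package: 33.956 Mbps × 480 s × 1.01 = 16461.9 Mb
Total: 46290.3 Mb = 5786.3 MB.
= 5.389 GiB.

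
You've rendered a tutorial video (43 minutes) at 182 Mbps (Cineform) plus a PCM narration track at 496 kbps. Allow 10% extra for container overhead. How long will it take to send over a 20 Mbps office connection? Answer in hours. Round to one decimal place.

43 min = 2580 s
Audio: 496 kbps = 0.496 Mbps.
Total bitrate: 182.496 Mbps.
File: 182.496 Mbps × 2580 s = 470839.7 Mb.
With 10% container overhead: ×1.10. → 517923.6 Mb.
At 20 Mbps: 517923.6 / 20 = 25896.2 s ≈ 7.19 hours.

7.2 hours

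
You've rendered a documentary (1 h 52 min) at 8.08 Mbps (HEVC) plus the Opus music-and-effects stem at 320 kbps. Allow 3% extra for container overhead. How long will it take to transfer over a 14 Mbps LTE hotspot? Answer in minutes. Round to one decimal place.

1 h 52 min = 112 min = 6720 s
Audio: 320 kbps = 0.320 Mbps.
Total bitrate: 8.400 Mbps.
File: 8.400 Mbps × 6720 s = 56448.0 Mb.
With 3% container overhead: ×1.03. → 58141.4 Mb.
At 14 Mbps: 58141.4 / 14 = 4153.0 s ≈ 69.2 minutes.

69.2 minutes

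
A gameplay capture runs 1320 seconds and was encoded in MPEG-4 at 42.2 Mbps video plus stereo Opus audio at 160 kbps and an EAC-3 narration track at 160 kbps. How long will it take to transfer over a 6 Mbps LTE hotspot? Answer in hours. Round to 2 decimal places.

2.60 hours

Audio total: 160 + 160 = 320 kbps = 0.320 Mbps.
Total bitrate: 42.520 Mbps.
File: 42.520 Mbps × 1320 s = 56126.4 Mb.
At 6 Mbps: 56126.4 / 6 = 9354.4 s ≈ 2.6 hours.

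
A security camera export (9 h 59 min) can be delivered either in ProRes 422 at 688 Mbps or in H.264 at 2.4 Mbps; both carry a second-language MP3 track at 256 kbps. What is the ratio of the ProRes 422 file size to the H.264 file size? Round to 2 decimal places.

9 h 59 min = 599 min = 35940 s
Audio: 256 kbps = 0.256 Mbps.
ProRes 422: 688.256 Mbps × 35940 s = 24735920.6 Mb = 2879.640 GiB.
H.264: 2.656 Mbps × 35940 s = 95456.6 Mb = 11.113 GiB.
Ratio: 2879.640 / 11.113 = 259.133.

259.13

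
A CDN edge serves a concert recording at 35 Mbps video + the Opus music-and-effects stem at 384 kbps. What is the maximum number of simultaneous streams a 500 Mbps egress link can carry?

14

Audio: 384 kbps = 0.384 Mbps.
Per-viewer media rate: 35.384 Mbps.
500 Mbps = 500.0 Mbps; 500.0 / 35.384 = 14.13 → 14 viewers.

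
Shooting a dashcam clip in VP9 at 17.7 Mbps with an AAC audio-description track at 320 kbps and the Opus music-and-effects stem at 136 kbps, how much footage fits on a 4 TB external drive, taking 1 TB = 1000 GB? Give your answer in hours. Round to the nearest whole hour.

Audio total: 320 + 136 = 456 kbps = 0.456 Mbps.
Total bitrate: 17.7 + 0.456 = 18.156 Mbps.
Capacity: 4 TB = 32,000,000 Mb.
Recording time: 32,000,000 / 18.156 = 1,762,503 s ≈ 490 hours.

490 hours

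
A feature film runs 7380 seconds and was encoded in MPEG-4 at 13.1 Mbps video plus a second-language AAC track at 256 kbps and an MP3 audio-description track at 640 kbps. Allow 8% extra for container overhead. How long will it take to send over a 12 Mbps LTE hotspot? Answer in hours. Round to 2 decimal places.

2.58 hours

Audio total: 256 + 640 = 896 kbps = 0.896 Mbps.
Total bitrate: 13.996 Mbps.
File: 13.996 Mbps × 7380 s = 103290.5 Mb.
With 8% container overhead: ×1.08. → 111553.7 Mb.
At 12 Mbps: 111553.7 / 12 = 9296.1 s ≈ 2.58 hours.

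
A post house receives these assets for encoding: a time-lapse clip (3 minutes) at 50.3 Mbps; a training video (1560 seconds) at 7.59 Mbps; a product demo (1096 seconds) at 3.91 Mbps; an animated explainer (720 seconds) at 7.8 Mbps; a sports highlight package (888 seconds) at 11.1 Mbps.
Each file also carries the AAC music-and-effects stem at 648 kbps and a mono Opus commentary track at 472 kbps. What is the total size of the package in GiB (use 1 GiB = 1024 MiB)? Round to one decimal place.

5.3 GiB

Audio total: 648 + 472 = 1120 kbps = 1.120 Mbps.
time-lapse clip: 51.420 Mbps × 180 s = 9255.6 Mb
training video: 8.710 Mbps × 1560 s = 13587.6 Mb
product demo: 5.030 Mbps × 1096 s = 5512.9 Mb
animated explainer: 8.920 Mbps × 720 s = 6422.4 Mb
sports highlight package: 12.220 Mbps × 888 s = 10851.4 Mb
Total: 45629.8 Mb = 5703.7 MB.
= 5.312 GiB.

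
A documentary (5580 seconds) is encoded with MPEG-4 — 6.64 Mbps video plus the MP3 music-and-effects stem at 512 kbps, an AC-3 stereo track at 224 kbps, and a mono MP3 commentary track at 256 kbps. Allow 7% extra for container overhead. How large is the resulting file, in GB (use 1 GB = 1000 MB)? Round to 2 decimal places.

Audio total: 512 + 224 + 256 = 992 kbps = 0.992 Mbps.
Total bitrate: 6.64 + 0.992 = 7.632 Mbps.
Stream data: 7.632 Mbps × 5580 s = 42586.6 Mb.
With 7% container overhead: ×1.07.
45,568 Mb ÷ 8 = 5,696 MB → 5.696 GB.

5.70 GB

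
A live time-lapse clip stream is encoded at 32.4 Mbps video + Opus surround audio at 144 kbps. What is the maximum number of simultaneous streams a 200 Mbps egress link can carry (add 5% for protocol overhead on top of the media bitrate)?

5

Audio: 144 kbps = 0.144 Mbps.
Per-viewer media rate: 32.544 Mbps.
On the wire with 5% overhead: 34.171 Mbps.
200 Mbps = 200.0 Mbps; 200.0 / 34.171 = 5.85 → 5 viewers.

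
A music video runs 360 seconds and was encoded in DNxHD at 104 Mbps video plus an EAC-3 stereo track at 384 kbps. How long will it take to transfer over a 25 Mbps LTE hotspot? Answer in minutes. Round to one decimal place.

25.1 minutes

Audio: 384 kbps = 0.384 Mbps.
Total bitrate: 104.384 Mbps.
File: 104.384 Mbps × 360 s = 37578.2 Mb.
At 25 Mbps: 37578.2 / 25 = 1503.1 s ≈ 25.1 minutes.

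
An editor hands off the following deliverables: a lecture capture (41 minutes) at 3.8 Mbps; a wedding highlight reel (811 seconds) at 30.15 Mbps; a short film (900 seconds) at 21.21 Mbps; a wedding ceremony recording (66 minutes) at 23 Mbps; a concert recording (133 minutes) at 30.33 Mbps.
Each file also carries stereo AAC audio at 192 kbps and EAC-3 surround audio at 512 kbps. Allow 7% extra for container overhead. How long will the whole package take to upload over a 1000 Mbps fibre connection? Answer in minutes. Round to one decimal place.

7.1 minutes

Audio total: 192 + 512 = 704 kbps = 0.704 Mbps.
lecture capture: 4.504 Mbps × 2460 s × 1.07 = 11855.4 Mb
wedding highlight reel: 30.854 Mbps × 811 s × 1.07 = 26774.2 Mb
short film: 21.914 Mbps × 900 s × 1.07 = 21103.2 Mb
wedding ceremony recording: 23.704 Mbps × 3960 s × 1.07 = 100438.6 Mb
concert recording: 31.034 Mbps × 7980 s × 1.07 = 264986.9 Mb
Total: 425158.3 Mb = 53144.8 MB.
At 1000 Mbps: 425158.3 / 1000 = 425 s ≈ 7.09 minutes.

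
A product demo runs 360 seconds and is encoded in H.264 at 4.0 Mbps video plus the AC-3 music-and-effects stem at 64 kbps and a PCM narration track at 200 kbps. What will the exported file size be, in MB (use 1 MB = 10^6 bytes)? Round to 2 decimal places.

Audio total: 64 + 200 = 264 kbps = 0.264 Mbps.
Total bitrate: 4.0 + 0.264 = 4.264 Mbps.
Stream data: 4.264 Mbps × 360 s = 1535.0 Mb.
1,535 Mb ÷ 8 = 191.9 MB → 191.9 MB.

191.88 MB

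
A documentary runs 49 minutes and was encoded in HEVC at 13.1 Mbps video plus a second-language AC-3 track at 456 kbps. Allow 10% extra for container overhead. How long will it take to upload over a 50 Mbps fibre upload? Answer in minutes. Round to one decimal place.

14.6 minutes

49 min = 2940 s
Audio: 456 kbps = 0.456 Mbps.
Total bitrate: 13.556 Mbps.
File: 13.556 Mbps × 2940 s = 39854.6 Mb.
With 10% container overhead: ×1.10. → 43840.1 Mb.
At 50 Mbps: 43840.1 / 50 = 876.8 s ≈ 14.6 minutes.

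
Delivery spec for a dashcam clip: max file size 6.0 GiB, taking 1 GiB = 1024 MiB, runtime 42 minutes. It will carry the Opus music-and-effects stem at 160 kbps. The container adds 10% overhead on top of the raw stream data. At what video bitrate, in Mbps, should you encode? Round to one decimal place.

18.4 Mbps

Budget: 6.0 GiB = 51539.6 Mb.
Stream payload after overhead: 51539.6 / 1.10 = 46854.2 Mb.
42 min = 2520 s
Total bitrate budget: 46854.2 Mb / 2520 s = 18.593 Mbps.
Audio: 160 kbps = 0.160 Mbps.
Video: 18.593 − 0.160 = 18.433 Mbps.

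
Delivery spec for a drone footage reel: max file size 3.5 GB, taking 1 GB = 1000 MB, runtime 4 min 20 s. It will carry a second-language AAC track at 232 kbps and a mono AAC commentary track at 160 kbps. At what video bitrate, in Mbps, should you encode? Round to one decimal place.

107.3 Mbps

Budget: 3.5 GB = 28000.0 Mb.
4 min 20 s = 260 s
Total bitrate budget: 28000.0 Mb / 260 s = 107.692 Mbps.
Audio total: 232 + 160 = 392 kbps = 0.392 Mbps.
Video: 107.692 − 0.392 = 107.300 Mbps.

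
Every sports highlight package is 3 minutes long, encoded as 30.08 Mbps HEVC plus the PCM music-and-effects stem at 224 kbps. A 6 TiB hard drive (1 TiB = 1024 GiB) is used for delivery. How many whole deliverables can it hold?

3 min = 180 s
Audio: 224 kbps = 0.224 Mbps.
Total bitrate: 30.304 Mbps.
Per item: 30.304 Mbps × 180 s = 5,455 Mb = 681.8 MB.
Capacity: 6 TiB = 52,776,558 Mb; 9675.39 items → 9675 complete.

9675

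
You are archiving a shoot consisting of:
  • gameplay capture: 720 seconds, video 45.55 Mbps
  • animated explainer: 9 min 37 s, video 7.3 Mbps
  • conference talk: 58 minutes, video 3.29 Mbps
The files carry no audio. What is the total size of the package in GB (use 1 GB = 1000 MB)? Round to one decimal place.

6.1 GB

gameplay capture: 45.550 Mbps × 720 s = 32796.0 Mb
animated explainer: 7.300 Mbps × 577 s = 4212.1 Mb
conference talk: 3.290 Mbps × 3480 s = 11449.2 Mb
Total: 48457.3 Mb = 6057.2 MB.
= 6.057 GB.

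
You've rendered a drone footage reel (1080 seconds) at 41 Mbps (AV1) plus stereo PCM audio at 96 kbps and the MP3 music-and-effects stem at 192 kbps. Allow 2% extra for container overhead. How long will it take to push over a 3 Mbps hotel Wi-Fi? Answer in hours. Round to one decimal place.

4.2 hours

Audio total: 96 + 192 = 288 kbps = 0.288 Mbps.
Total bitrate: 41.288 Mbps.
File: 41.288 Mbps × 1080 s = 44591.0 Mb.
With 2% container overhead: ×1.02. → 45482.9 Mb.
At 3 Mbps: 45482.9 / 3 = 15161.0 s ≈ 4.21 hours.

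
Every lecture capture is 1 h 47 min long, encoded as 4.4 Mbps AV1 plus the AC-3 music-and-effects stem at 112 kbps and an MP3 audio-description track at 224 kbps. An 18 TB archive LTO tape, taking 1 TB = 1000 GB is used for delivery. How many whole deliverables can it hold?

1 h 47 min = 107 min = 6420 s
Audio total: 112 + 224 = 336 kbps = 0.336 Mbps.
Total bitrate: 4.736 Mbps.
Per item: 4.736 Mbps × 6420 s = 30,405 Mb = 3,801 MB.
Capacity: 18 TB = 144,000,000 Mb; 4736.04 items → 4736 complete.

4736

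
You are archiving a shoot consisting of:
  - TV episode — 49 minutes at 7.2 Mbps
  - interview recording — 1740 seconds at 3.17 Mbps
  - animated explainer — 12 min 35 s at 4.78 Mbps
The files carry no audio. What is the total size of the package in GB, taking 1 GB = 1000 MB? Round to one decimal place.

3.8 GB

TV episode: 7.200 Mbps × 2940 s = 21168.0 Mb
interview recording: 3.170 Mbps × 1740 s = 5515.8 Mb
animated explainer: 4.780 Mbps × 755 s = 3608.9 Mb
Total: 30292.7 Mb = 3786.6 MB.
= 3.787 GB.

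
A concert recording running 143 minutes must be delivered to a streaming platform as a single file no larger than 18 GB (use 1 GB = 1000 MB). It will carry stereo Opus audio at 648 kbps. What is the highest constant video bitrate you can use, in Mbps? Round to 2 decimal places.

16.14 Mbps

Budget: 18 GB = 144000.0 Mb.
143 min = 8580 s
Total bitrate budget: 144000.0 Mb / 8580 s = 16.783 Mbps.
Audio: 648 kbps = 0.648 Mbps.
Video: 16.783 − 0.648 = 16.135 Mbps.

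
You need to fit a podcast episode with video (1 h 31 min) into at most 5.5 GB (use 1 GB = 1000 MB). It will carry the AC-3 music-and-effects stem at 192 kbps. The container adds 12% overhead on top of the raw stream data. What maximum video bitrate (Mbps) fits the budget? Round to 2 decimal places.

7.00 Mbps

Budget: 5.5 GB = 44000.0 Mb.
Stream payload after overhead: 44000.0 / 1.12 = 39285.7 Mb.
1 h 31 min = 91 min = 5460 s
Total bitrate budget: 39285.7 Mb / 5460 s = 7.195 Mbps.
Audio: 192 kbps = 0.192 Mbps.
Video: 7.195 − 0.192 = 7.003 Mbps.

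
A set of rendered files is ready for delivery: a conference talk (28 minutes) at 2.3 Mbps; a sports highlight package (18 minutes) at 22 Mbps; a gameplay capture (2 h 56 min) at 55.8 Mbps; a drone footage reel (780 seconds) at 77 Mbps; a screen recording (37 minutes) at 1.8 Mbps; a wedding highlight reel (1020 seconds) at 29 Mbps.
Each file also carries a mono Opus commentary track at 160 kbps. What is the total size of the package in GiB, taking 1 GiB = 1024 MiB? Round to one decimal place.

Audio: 160 kbps = 0.160 Mbps.
conference talk: 2.460 Mbps × 1680 s = 4132.8 Mb
sports highlight package: 22.160 Mbps × 1080 s = 23932.8 Mb
gameplay capture: 55.960 Mbps × 10560 s = 590937.6 Mb
drone footage reel: 77.160 Mbps × 780 s = 60184.8 Mb
screen recording: 1.960 Mbps × 2220 s = 4351.2 Mb
wedding highlight reel: 29.160 Mbps × 1020 s = 29743.2 Mb
Total: 713282.4 Mb = 89160.3 MB.
= 83.04 GiB.

83.0 GiB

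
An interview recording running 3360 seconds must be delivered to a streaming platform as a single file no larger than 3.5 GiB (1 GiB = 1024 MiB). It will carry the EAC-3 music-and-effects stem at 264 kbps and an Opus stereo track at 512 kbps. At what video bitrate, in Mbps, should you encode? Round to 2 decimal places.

Budget: 3.5 GiB = 30064.8 Mb.
Total bitrate budget: 30064.8 Mb / 3360 s = 8.948 Mbps.
Audio total: 264 + 512 = 776 kbps = 0.776 Mbps.
Video: 8.948 − 0.776 = 8.172 Mbps.

8.17 Mbps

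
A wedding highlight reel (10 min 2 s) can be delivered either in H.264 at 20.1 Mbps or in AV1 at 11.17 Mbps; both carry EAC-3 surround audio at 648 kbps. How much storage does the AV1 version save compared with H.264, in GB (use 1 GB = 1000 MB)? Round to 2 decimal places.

0.67 GB

10 min 2 s = 602 s
Audio: 648 kbps = 0.648 Mbps.
H.264: 20.748 Mbps × 602 s = 12490.3 Mb = 1.561 GB.
AV1: 11.818 Mbps × 602 s = 7114.4 Mb = 0.889 GB.
Saving: 1.561 − 0.889 = 0.672 GB.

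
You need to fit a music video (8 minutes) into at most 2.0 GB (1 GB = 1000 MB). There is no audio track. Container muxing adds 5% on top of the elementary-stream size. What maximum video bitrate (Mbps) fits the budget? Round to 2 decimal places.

Budget: 2.0 GB = 16000.0 Mb.
Stream payload after overhead: 16000.0 / 1.05 = 15238.1 Mb.
8 min = 480 s
Total bitrate budget: 15238.1 Mb / 480 s = 31.746 Mbps.

31.75 Mbps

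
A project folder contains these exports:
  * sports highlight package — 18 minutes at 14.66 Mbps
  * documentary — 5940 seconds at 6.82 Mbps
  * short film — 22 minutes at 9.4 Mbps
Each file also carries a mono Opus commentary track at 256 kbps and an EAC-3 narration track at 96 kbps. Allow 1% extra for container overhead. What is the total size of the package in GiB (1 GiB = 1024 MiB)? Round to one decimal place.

8.4 GiB

Audio total: 256 + 96 = 352 kbps = 0.352 Mbps.
sports highlight package: 15.012 Mbps × 1080 s × 1.01 = 16375.1 Mb
documentary: 7.172 Mbps × 5940 s × 1.01 = 43027.7 Mb
short film: 9.752 Mbps × 1320 s × 1.01 = 13001.4 Mb
Total: 72404.2 Mb = 9050.5 MB.
= 8.429 GiB.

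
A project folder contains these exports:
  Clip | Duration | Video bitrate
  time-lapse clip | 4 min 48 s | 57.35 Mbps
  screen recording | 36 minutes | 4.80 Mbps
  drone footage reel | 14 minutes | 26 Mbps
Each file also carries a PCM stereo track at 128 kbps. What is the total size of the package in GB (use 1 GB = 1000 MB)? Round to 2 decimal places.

Audio: 128 kbps = 0.128 Mbps.
time-lapse clip: 57.478 Mbps × 288 s = 16553.7 Mb
screen recording: 4.928 Mbps × 2160 s = 10644.5 Mb
drone footage reel: 26.128 Mbps × 840 s = 21947.5 Mb
Total: 49145.7 Mb = 6143.2 MB.
= 6.143 GB.

6.14 GB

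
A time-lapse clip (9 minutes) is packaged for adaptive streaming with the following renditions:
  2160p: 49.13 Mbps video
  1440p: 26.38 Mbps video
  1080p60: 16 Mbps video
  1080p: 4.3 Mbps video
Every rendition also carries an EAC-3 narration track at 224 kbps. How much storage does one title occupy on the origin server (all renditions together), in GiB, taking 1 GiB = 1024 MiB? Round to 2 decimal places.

9 min = 540 s
Audio: 224 kbps = 0.224 Mbps.
Sum of rendition bitrates: (49.13+0.224) + (26.38+0.224) + (16+0.224) + (4.3+0.224) = 96.706 Mbps.
× 540 s = 52,221 Mb = 6,528 MB = 6.079 GiB.

6.08 GiB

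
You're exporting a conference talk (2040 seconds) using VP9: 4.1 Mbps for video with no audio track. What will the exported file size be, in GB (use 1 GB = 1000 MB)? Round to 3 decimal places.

1.046 GB

Total bitrate: 4.1 Mbps.
Stream data: 4.100 Mbps × 2040 s = 8364.0 Mb.
8,364 Mb ÷ 8 = 1,046 MB → 1.046 GB.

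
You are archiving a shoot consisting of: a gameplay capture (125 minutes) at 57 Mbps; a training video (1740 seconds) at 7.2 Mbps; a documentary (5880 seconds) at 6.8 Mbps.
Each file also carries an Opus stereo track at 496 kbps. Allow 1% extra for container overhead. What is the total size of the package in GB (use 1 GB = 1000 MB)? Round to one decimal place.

Audio: 496 kbps = 0.496 Mbps.
gameplay capture: 57.496 Mbps × 7500 s × 1.01 = 435532.2 Mb
training video: 7.696 Mbps × 1740 s × 1.01 = 13525.0 Mb
documentary: 7.296 Mbps × 5880 s × 1.01 = 43329.5 Mb
Total: 492386.6 Mb = 61548.3 MB.
= 61.55 GB.

61.5 GB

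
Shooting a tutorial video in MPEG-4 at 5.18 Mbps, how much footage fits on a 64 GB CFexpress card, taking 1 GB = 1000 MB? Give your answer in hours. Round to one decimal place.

Capacity: 64 GB = 512,000 Mb.
Recording time: 512,000 / 5.180 = 98,842 s ≈ 27.5 hours.

27.5 hours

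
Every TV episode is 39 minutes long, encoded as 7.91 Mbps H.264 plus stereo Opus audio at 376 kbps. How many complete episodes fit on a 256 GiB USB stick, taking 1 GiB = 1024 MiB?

39 min = 2340 s
Audio: 376 kbps = 0.376 Mbps.
Total bitrate: 8.286 Mbps.
Per item: 8.286 Mbps × 2340 s = 19,389 Mb = 2,424 MB.
Capacity: 256 GiB = 2,199,023 Mb; 113.41 items → 113 complete.

113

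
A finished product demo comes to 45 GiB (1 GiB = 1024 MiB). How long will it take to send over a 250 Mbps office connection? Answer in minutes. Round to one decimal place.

25.8 minutes

File: 45 GiB = 386547.1 Mb.
At 250 Mbps: 386547.1 / 250 = 1546.2 s ≈ 25.8 minutes.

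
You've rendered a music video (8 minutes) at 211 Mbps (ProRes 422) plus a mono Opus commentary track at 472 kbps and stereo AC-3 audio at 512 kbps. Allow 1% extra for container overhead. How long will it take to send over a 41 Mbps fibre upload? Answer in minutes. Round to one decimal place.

41.8 minutes

8 min = 480 s
Audio total: 472 + 512 = 984 kbps = 0.984 Mbps.
Total bitrate: 211.984 Mbps.
File: 211.984 Mbps × 480 s = 101752.3 Mb.
With 1% container overhead: ×1.01. → 102769.8 Mb.
At 41 Mbps: 102769.8 / 41 = 2506.6 s ≈ 41.8 minutes.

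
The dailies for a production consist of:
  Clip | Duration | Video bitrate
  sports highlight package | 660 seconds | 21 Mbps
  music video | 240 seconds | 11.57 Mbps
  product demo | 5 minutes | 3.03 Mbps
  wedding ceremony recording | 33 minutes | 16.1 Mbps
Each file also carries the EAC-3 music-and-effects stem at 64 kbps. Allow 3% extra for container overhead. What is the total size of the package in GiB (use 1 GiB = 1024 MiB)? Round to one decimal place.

Audio: 64 kbps = 0.064 Mbps.
sports highlight package: 21.064 Mbps × 660 s × 1.03 = 14319.3 Mb
music video: 11.634 Mbps × 240 s × 1.03 = 2875.9 Mb
product demo: 3.094 Mbps × 300 s × 1.03 = 956.0 Mb
wedding ceremony recording: 16.164 Mbps × 1980 s × 1.03 = 32964.9 Mb
Total: 51116.1 Mb = 6389.5 MB.
= 5.951 GiB.

6.0 GiB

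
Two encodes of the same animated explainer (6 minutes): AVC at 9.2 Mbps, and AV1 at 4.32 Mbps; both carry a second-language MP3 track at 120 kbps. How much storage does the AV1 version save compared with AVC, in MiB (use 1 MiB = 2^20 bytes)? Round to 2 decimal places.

6 min = 360 s
Audio: 120 kbps = 0.120 Mbps.
AVC: 9.320 Mbps × 360 s = 3355.2 Mb = 399.971 MiB.
AV1: 4.440 Mbps × 360 s = 1598.4 Mb = 190.544 MiB.
Saving: 399.971 − 190.544 = 209.427 MiB.

209.43 MiB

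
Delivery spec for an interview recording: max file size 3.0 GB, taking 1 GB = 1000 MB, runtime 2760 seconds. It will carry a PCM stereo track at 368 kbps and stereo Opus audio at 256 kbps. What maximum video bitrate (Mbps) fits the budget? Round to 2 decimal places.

Budget: 3.0 GB = 24000.0 Mb.
Total bitrate budget: 24000.0 Mb / 2760 s = 8.696 Mbps.
Audio total: 368 + 256 = 624 kbps = 0.624 Mbps.
Video: 8.696 − 0.624 = 8.072 Mbps.

8.07 Mbps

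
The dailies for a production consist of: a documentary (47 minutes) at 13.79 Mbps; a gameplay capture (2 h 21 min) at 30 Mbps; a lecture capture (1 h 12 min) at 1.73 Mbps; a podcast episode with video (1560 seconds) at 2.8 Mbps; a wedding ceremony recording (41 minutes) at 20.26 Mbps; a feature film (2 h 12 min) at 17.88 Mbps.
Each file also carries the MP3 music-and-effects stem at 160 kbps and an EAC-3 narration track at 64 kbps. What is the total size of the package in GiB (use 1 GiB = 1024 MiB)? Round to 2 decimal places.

58.46 GiB

Audio total: 160 + 64 = 224 kbps = 0.224 Mbps.
documentary: 14.014 Mbps × 2820 s = 39519.5 Mb
gameplay capture: 30.224 Mbps × 8460 s = 255695.0 Mb
lecture capture: 1.954 Mbps × 4320 s = 8441.3 Mb
podcast episode with video: 3.024 Mbps × 1560 s = 4717.4 Mb
wedding ceremony recording: 20.484 Mbps × 2460 s = 50390.6 Mb
feature film: 18.104 Mbps × 7920 s = 143383.7 Mb
Total: 502147.6 Mb = 62768.4 MB.
= 58.46 GiB.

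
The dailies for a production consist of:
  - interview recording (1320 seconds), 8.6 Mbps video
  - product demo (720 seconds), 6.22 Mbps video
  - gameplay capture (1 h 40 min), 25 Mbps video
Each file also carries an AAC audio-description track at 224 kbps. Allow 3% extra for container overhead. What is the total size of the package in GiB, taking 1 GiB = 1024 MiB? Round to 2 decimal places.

20.10 GiB

Audio: 224 kbps = 0.224 Mbps.
interview recording: 8.824 Mbps × 1320 s × 1.03 = 11997.1 Mb
product demo: 6.444 Mbps × 720 s × 1.03 = 4778.9 Mb
gameplay capture: 25.224 Mbps × 6000 s × 1.03 = 155884.3 Mb
Total: 172660.3 Mb = 21582.5 MB.
= 20.10 GiB.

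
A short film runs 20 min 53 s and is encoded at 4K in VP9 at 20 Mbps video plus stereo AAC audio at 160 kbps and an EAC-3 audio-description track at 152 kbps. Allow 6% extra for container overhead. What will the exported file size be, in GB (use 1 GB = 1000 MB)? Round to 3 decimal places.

20 min 53 s = 1253 s
Audio total: 160 + 152 = 312 kbps = 0.312 Mbps.
Total bitrate: 20 + 0.312 = 20.312 Mbps.
Stream data: 20.312 Mbps × 1253 s = 25450.9 Mb.
With 6% container overhead: ×1.06.
26,978 Mb ÷ 8 = 3,372 MB → 3.372 GB.

3.372 GB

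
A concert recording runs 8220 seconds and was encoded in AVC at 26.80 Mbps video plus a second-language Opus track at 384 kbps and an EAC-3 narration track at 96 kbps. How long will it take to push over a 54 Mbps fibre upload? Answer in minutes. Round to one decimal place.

69.2 minutes

Audio total: 384 + 96 = 480 kbps = 0.480 Mbps.
Total bitrate: 27.280 Mbps.
File: 27.280 Mbps × 8220 s = 224241.6 Mb.
At 54 Mbps: 224241.6 / 54 = 4152.6 s ≈ 69.2 minutes.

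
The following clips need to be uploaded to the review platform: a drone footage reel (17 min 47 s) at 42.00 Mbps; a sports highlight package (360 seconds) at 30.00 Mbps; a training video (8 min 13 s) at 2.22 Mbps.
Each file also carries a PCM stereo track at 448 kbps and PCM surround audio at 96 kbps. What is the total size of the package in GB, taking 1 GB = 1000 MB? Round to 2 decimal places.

7.22 GB

Audio total: 448 + 96 = 544 kbps = 0.544 Mbps.
drone footage reel: 42.544 Mbps × 1067 s = 45394.4 Mb
sports highlight package: 30.544 Mbps × 360 s = 10995.8 Mb
training video: 2.764 Mbps × 493 s = 1362.7 Mb
Total: 57752.9 Mb = 7219.1 MB.
= 7.219 GB.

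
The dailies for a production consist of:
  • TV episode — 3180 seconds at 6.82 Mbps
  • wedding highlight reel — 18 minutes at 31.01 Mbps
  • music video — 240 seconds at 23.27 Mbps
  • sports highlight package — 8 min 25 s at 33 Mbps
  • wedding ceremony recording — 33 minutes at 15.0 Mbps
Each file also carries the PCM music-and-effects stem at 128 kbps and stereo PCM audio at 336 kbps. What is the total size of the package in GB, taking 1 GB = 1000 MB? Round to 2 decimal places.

13.80 GB

Audio total: 128 + 336 = 464 kbps = 0.464 Mbps.
TV episode: 7.284 Mbps × 3180 s = 23163.1 Mb
wedding highlight reel: 31.474 Mbps × 1080 s = 33991.9 Mb
music video: 23.734 Mbps × 240 s = 5696.2 Mb
sports highlight package: 33.464 Mbps × 505 s = 16899.3 Mb
wedding ceremony recording: 15.464 Mbps × 1980 s = 30618.7 Mb
Total: 110369.2 Mb = 13796.2 MB.
= 13.80 GB.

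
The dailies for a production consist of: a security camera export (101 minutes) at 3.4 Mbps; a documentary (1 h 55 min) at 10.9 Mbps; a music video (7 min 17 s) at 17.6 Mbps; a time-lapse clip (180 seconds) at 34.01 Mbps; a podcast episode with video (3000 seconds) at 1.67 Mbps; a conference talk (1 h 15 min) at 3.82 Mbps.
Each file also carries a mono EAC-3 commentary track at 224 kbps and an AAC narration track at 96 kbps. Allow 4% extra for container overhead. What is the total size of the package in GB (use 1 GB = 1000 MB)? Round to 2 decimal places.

Audio total: 224 + 96 = 320 kbps = 0.320 Mbps.
security camera export: 3.720 Mbps × 6060 s × 1.04 = 23444.9 Mb
documentary: 11.220 Mbps × 6900 s × 1.04 = 80514.7 Mb
music video: 17.920 Mbps × 437 s × 1.04 = 8144.3 Mb
time-lapse clip: 34.330 Mbps × 180 s × 1.04 = 6426.6 Mb
podcast episode with video: 1.990 Mbps × 3000 s × 1.04 = 6208.8 Mb
conference talk: 4.140 Mbps × 4500 s × 1.04 = 19375.2 Mb
Total: 144114.5 Mb = 18014.3 MB.
= 18.01 GB.

18.01 GB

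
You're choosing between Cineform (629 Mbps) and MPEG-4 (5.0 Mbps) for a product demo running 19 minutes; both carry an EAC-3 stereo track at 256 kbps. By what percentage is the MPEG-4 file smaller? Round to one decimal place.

99.2%

19 min = 1140 s
Audio: 256 kbps = 0.256 Mbps.
Cineform: 629.256 Mbps × 1140 s = 717351.8 Mb = 89.669 GB.
MPEG-4: 5.256 Mbps × 1140 s = 5991.8 Mb = 0.749 GB.
Reduction: (1 − 0.749/89.669) × 100 = 99.16%.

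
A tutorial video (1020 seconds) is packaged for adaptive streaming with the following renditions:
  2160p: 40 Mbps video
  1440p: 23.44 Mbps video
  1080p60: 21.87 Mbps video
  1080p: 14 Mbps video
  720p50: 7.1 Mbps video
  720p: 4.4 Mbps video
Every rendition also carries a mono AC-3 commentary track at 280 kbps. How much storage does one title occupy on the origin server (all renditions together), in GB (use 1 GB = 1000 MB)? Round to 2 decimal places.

14.34 GB

Audio: 280 kbps = 0.280 Mbps.
Sum of rendition bitrates: (40+0.280) + (23.44+0.280) + (21.87+0.280) + (14+0.280) + (7.1+0.280) + (4.4+0.280) = 112.490 Mbps.
× 1020 s = 114,740 Mb = 14,342 MB = 14.34 GB.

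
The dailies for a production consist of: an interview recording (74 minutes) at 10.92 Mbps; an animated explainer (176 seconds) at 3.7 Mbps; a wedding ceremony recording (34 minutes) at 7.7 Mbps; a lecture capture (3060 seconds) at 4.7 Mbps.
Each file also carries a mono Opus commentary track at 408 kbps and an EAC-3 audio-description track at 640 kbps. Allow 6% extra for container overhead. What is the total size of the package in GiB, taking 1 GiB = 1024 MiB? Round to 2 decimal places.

Audio total: 408 + 640 = 1048 kbps = 1.048 Mbps.
interview recording: 11.968 Mbps × 4440 s × 1.06 = 56326.2 Mb
animated explainer: 4.748 Mbps × 176 s × 1.06 = 885.8 Mb
wedding ceremony recording: 8.748 Mbps × 2040 s × 1.06 = 18916.7 Mb
lecture capture: 5.748 Mbps × 3060 s × 1.06 = 18644.2 Mb
Total: 94772.9 Mb = 11846.6 MB.
= 11.03 GiB.

11.03 GiB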